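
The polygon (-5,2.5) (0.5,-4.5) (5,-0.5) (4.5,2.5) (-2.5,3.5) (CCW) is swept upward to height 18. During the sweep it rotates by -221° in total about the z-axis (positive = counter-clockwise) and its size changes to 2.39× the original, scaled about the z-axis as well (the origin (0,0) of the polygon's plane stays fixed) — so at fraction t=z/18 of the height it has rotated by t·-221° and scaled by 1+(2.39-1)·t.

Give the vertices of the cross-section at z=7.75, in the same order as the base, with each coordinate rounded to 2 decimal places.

t = z/height = 7.75/18 = 0.430556
s = 1 + (scale-1)·z/height = 1 + (2.39-1)·7.75/18 = 1.598472
θ = twist·z/height = -221°·7.75/18 = -95.1528° = -1.660729 rad
cos θ = -0.089812, sin θ = -0.995959 (intermediates below are computed at full precision and shown rounded to 5 d.p.)
v1: (-5,2.5) → rotate → (2.93896,4.75526) → ×s → (4.69784,7.60116) → (4.70,7.60)
v2: (0.5,-4.5) → rotate → (-4.52672,-0.09383) → ×s → (-7.23584,-0.14998) → (-7.24,-0.15)
v3: (5,-0.5) → rotate → (-0.94704,-4.93489) → ×s → (-1.51381,-7.88828) → (-1.51,-7.89)
v4: (4.5,2.5) → rotate → (2.08574,-4.70634) → ×s → (3.33400,-7.52296) → (3.33,-7.52)
v5: (-2.5,3.5) → rotate → (3.71039,2.17556) → ×s → (5.93095,3.47757) → (5.93,3.48)

Cross-section at z=7.75: (4.70,7.60) (-7.24,-0.15) (-1.51,-7.89) (3.33,-7.52) (5.93,3.48)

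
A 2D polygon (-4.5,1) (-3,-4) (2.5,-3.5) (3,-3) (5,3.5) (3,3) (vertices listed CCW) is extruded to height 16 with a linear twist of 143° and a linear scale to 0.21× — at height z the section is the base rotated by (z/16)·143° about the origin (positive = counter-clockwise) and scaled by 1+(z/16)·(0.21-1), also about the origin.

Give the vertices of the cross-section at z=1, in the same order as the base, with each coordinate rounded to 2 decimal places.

Cross-section at z=1: (-4.37,0.27) (-2.23,-4.20) (2.86,-2.92) (3.26,-2.37) (4.18,4.03) (2.37,3.26)

t = z/height = 1/16 = 0.0625
s = 1 + (scale-1)·z/height = 1 + (0.21-1)·1/16 = 0.950625
θ = twist·z/height = 143°·1/16 = 8.9375° = 0.155989 rad
cos θ = 0.987858, sin θ = 0.155357 (intermediates below are computed at full precision and shown rounded to 5 d.p.)
v1: (-4.5,1) → rotate → (-4.60072,0.28875) → ×s → (-4.37356,0.27449) → (-4.37,0.27)
v2: (-3,-4) → rotate → (-2.34215,-4.41750) → ×s → (-2.22650,-4.19939) → (-2.23,-4.20)
v3: (2.5,-3.5) → rotate → (3.01340,-3.06911) → ×s → (2.86461,-2.91757) → (2.86,-2.92)
v4: (3,-3) → rotate → (3.42965,-2.49750) → ×s → (3.26031,-2.37419) → (3.26,-2.37)
v5: (5,3.5) → rotate → (4.39554,4.23429) → ×s → (4.17851,4.02522) → (4.18,4.03)
v6: (3,3) → rotate → (2.49750,3.42965) → ×s → (2.37419,3.26031) → (2.37,3.26)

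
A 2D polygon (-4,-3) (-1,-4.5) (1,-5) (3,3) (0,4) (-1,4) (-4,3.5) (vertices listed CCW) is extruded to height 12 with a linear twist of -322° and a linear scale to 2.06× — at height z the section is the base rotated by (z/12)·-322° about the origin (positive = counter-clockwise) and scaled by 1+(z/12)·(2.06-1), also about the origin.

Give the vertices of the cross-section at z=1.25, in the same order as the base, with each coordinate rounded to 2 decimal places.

Cross-section at z=1.25: (-5.54,-0.32) (-3.69,-3.55) (-2.14,-5.24) (4.62,0.94) (2.45,3.70) (1.53,4.32) (-1.55,5.69)

t = z/height = 1.25/12 = 0.104167
s = 1 + (scale-1)·z/height = 1 + (2.06-1)·1.25/12 = 1.110417
θ = twist·z/height = -322°·1.25/12 = -33.5417° = -0.585413 rad
cos θ = 0.833484, sin θ = -0.552543 (intermediates below are computed at full precision and shown rounded to 5 d.p.)
v1: (-4,-3) → rotate → (-4.99157,-0.29028) → ×s → (-5.54272,-0.32233) → (-5.54,-0.32)
v2: (-1,-4.5) → rotate → (-3.31993,-3.19814) → ×s → (-3.68650,-3.55126) → (-3.69,-3.55)
v3: (1,-5) → rotate → (-1.92923,-4.71996) → ×s → (-2.14225,-5.24113) → (-2.14,-5.24)
v4: (3,3) → rotate → (4.15808,0.84282) → ×s → (4.61720,0.93588) → (4.62,0.94)
v5: (0,4) → rotate → (2.21017,3.33394) → ×s → (2.45421,3.70206) → (2.45,3.70)
v6: (-1,4) → rotate → (1.37669,3.88648) → ×s → (1.52870,4.31561) → (1.53,4.32)
v7: (-4,3.5) → rotate → (-1.40004,5.12737) → ×s → (-1.55462,5.69351) → (-1.55,5.69)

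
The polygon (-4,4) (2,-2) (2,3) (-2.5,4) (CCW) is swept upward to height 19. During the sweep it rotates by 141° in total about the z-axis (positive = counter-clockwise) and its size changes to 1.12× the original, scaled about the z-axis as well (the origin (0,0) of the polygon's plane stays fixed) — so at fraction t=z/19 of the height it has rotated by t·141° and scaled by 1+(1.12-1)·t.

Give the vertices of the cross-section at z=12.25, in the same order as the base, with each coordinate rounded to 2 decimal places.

t = z/height = 12.25/19 = 0.644737
s = 1 + (scale-1)·z/height = 1 + (1.12-1)·12.25/19 = 1.077368
θ = twist·z/height = 141°·12.25/19 = 90.9079° = 1.586642 rad
cos θ = -0.015845, sin θ = 0.999874 (intermediates below are computed at full precision and shown rounded to 5 d.p.)
v1: (-4,4) → rotate → (-3.93612,-4.06288) → ×s → (-4.24065,-4.37722) → (-4.24,-4.38)
v2: (2,-2) → rotate → (1.96806,2.03144) → ×s → (2.12032,2.18861) → (2.12,2.19)
v3: (2,3) → rotate → (-3.03131,1.95221) → ×s → (-3.26584,2.10325) → (-3.27,2.10)
v4: (-2.5,4) → rotate → (-3.95989,-2.56307) → ×s → (-4.26626,-2.76137) → (-4.27,-2.76)

Cross-section at z=12.25: (-4.24,-4.38) (2.12,2.19) (-3.27,2.10) (-4.27,-2.76)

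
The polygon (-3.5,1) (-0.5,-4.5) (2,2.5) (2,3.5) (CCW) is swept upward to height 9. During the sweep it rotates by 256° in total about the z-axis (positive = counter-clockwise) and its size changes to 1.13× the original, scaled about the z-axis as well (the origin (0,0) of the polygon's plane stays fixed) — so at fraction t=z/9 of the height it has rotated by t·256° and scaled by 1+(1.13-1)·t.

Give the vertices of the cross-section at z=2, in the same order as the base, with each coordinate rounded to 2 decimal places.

t = z/height = 2/9 = 0.222222
s = 1 + (scale-1)·z/height = 1 + (1.13-1)·2/9 = 1.028889
θ = twist·z/height = 256°·2/9 = 56.8889° = 0.992898 rad
cos θ = 0.546264, sin θ = 0.837613 (intermediates below are computed at full precision and shown rounded to 5 d.p.)
v1: (-3.5,1) → rotate → (-2.74954,-2.38538) → ×s → (-2.82897,-2.45429) → (-2.83,-2.45)
v2: (-0.5,-4.5) → rotate → (3.49613,-2.87700) → ×s → (3.59712,-2.96011) → (3.60,-2.96)
v3: (2,2.5) → rotate → (-1.00150,3.04089) → ×s → (-1.03044,3.12873) → (-1.03,3.13)
v4: (2,3.5) → rotate → (-1.83912,3.58715) → ×s → (-1.89225,3.69078) → (-1.89,3.69)

Cross-section at z=2: (-2.83,-2.45) (3.60,-2.96) (-1.03,3.13) (-1.89,3.69)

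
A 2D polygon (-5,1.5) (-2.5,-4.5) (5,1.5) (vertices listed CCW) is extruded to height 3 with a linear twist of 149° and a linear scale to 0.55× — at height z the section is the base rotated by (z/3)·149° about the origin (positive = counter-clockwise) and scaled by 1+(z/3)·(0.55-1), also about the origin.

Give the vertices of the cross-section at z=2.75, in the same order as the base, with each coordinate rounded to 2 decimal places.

t = z/height = 2.75/3 = 0.916667
s = 1 + (scale-1)·z/height = 1 + (0.55-1)·2.75/3 = 0.587500
θ = twist·z/height = 149°·2.75/3 = 136.5833° = 2.383829 rad
cos θ = -0.726375, sin θ = 0.687299 (intermediates below are computed at full precision and shown rounded to 5 d.p.)
v1: (-5,1.5) → rotate → (2.60093,-4.52606) → ×s → (1.52804,-2.65906) → (1.53,-2.66)
v2: (-2.5,-4.5) → rotate → (4.90878,1.55044) → ×s → (2.88391,0.91088) → (2.88,0.91)
v3: (5,1.5) → rotate → (-4.66282,2.34693) → ×s → (-2.73941,1.37882) → (-2.74,1.38)

Cross-section at z=2.75: (1.53,-2.66) (2.88,0.91) (-2.74,1.38)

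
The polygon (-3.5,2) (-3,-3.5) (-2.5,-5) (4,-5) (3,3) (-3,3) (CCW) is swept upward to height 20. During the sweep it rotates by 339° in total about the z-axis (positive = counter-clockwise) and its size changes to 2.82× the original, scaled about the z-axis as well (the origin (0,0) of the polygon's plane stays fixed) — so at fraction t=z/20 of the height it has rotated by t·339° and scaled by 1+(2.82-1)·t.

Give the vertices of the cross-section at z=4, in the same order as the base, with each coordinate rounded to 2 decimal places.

Cross-section at z=4: (-4.33,-3.39) (2.87,-5.59) (5.03,-5.73) (8.38,2.47) (-2.24,5.33) (-5.33,-2.24)

t = z/height = 4/20 = 0.2
s = 1 + (scale-1)·z/height = 1 + (2.82-1)·4/20 = 1.364000
θ = twist·z/height = 339°·4/20 = 67.8000° = 1.183333 rad
cos θ = 0.377841, sin θ = 0.925871 (intermediates below are computed at full precision and shown rounded to 5 d.p.)
v1: (-3.5,2) → rotate → (-3.17418,-2.48487) → ×s → (-4.32959,-3.38936) → (-4.33,-3.39)
v2: (-3,-3.5) → rotate → (2.10702,-4.10005) → ×s → (2.87398,-5.59247) → (2.87,-5.59)
v3: (-2.5,-5) → rotate → (3.68475,-4.20388) → ×s → (5.02600,-5.73409) → (5.03,-5.73)
v4: (4,-5) → rotate → (6.14072,1.81428) → ×s → (8.37594,2.47468) → (8.38,2.47)
v5: (3,3) → rotate → (-1.64409,3.91113) → ×s → (-2.24254,5.33479) → (-2.24,5.33)
v6: (-3,3) → rotate → (-3.91113,-1.64409) → ×s → (-5.33479,-2.24254) → (-5.33,-2.24)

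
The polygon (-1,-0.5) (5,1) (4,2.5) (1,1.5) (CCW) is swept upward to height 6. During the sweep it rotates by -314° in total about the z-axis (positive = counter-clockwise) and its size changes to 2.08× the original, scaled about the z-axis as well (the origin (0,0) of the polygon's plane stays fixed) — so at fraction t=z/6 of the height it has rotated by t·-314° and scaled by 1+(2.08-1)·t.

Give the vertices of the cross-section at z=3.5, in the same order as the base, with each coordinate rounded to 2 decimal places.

t = z/height = 3.5/6 = 0.583333
s = 1 + (scale-1)·z/height = 1 + (2.08-1)·3.5/6 = 1.630000
θ = twist·z/height = -314°·3.5/6 = -183.1667° = -3.196861 rad
cos θ = -0.998473, sin θ = 0.055241 (intermediates below are computed at full precision and shown rounded to 5 d.p.)
v1: (-1,-0.5) → rotate → (1.02609,0.44400) → ×s → (1.67253,0.72371) → (1.67,0.72)
v2: (5,1) → rotate → (-5.04761,-0.72227) → ×s → (-8.22760,-1.17730) → (-8.23,-1.18)
v3: (4,2.5) → rotate → (-4.13199,-2.27522) → ×s → (-6.73515,-3.70861) → (-6.74,-3.71)
v4: (1,1.5) → rotate → (-1.08133,-1.44247) → ×s → (-1.76257,-2.35122) → (-1.76,-2.35)

Cross-section at z=3.5: (1.67,0.72) (-8.23,-1.18) (-6.74,-3.71) (-1.76,-2.35)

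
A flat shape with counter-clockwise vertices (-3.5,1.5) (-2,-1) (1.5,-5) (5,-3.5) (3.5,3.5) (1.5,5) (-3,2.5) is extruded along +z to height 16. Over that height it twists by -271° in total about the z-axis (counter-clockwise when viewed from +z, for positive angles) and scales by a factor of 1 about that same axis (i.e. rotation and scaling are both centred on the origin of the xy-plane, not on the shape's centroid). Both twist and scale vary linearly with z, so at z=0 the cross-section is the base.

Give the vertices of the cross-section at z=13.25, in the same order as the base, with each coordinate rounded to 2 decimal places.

Cross-section at z=13.25: (1.45,-3.52) (2.13,-0.69) (2.43,4.62) (-1.12,6.00) (-4.95,-0.05) (-4.57,-2.52) (0.39,-3.89)

t = z/height = 13.25/16 = 0.828125
s = 1 + (scale-1)·z/height = 1 + (1-1)·13.25/16 = 1.000000
θ = twist·z/height = -271°·13.25/16 = -224.4219° = -3.916901 rad
cos θ = -0.714206, sin θ = 0.699936 (intermediates below are computed at full precision and shown rounded to 5 d.p.)
v1: (-3.5,1.5) → rotate → (1.44982,-3.52108) → ×s → (1.44982,-3.52108) → (1.45,-3.52)
v2: (-2,-1) → rotate → (2.12835,-0.68567) → ×s → (2.12835,-0.68567) → (2.13,-0.69)
v3: (1.5,-5) → rotate → (2.42837,4.62093) → ×s → (2.42837,4.62093) → (2.43,4.62)
v4: (5,-3.5) → rotate → (-1.12125,5.99940) → ×s → (-1.12125,5.99940) → (-1.12,6.00)
v5: (3.5,3.5) → rotate → (-4.94950,-0.04994) → ×s → (-4.94950,-0.04994) → (-4.95,-0.05)
v6: (1.5,5) → rotate → (-4.57099,-2.52112) → ×s → (-4.57099,-2.52112) → (-4.57,-2.52)
v7: (-3,2.5) → rotate → (0.39278,-3.88532) → ×s → (0.39278,-3.88532) → (0.39,-3.89)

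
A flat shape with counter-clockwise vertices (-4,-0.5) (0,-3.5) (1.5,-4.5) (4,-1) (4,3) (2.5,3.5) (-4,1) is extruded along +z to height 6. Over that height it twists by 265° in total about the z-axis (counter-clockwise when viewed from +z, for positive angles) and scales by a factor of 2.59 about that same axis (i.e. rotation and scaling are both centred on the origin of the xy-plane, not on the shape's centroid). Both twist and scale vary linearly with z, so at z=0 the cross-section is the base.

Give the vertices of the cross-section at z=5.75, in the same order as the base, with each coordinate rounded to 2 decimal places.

Cross-section at z=5.75: (1.58,10.05) (-8.49,2.44) (-11.96,-0.50) (-5.22,-9.00) (4.49,-11.79) (6.75,-8.50) (5.22,9.00)

t = z/height = 5.75/6 = 0.958333
s = 1 + (scale-1)·z/height = 1 + (2.59-1)·5.75/6 = 2.523750
θ = twist·z/height = 265°·5.75/6 = 253.9583° = 4.432409 rad
cos θ = -0.276336, sin θ = -0.961061 (intermediates below are computed at full precision and shown rounded to 5 d.p.)
v1: (-4,-0.5) → rotate → (0.62481,3.98241) → ×s → (1.57688,10.05061) → (1.58,10.05)
v2: (0,-3.5) → rotate → (-3.36371,0.96718) → ×s → (-8.48917,2.44091) → (-8.49,2.44)
v3: (1.5,-4.5) → rotate → (-4.73928,-0.19808) → ×s → (-11.96076,-0.49990) → (-11.96,-0.50)
v4: (4,-1) → rotate → (-2.06641,-3.56791) → ×s → (-5.21509,-9.00451) → (-5.22,-9.00)
v5: (4,3) → rotate → (1.77784,-4.67325) → ×s → (4.48682,-11.79412) → (4.49,-11.79)
v6: (2.5,3.5) → rotate → (2.67287,-3.36983) → ×s → (6.74566,-8.50461) → (6.75,-8.50)
v7: (-4,1) → rotate → (2.06641,3.56791) → ×s → (5.21509,9.00451) → (5.22,9.00)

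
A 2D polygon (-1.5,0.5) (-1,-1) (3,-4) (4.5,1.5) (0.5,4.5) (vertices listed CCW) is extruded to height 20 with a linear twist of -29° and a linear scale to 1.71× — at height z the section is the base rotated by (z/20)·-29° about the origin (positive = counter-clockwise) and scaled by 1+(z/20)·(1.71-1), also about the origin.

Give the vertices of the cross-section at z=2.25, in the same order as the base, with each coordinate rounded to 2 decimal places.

Cross-section at z=2.25: (-1.59,0.63) (-1.14,-1.02) (2.99,-4.50) (4.94,1.34) (0.82,4.82)

t = z/height = 2.25/20 = 0.1125
s = 1 + (scale-1)·z/height = 1 + (1.71-1)·2.25/20 = 1.079875
θ = twist·z/height = -29°·2.25/20 = -3.2625° = -0.056941 rad
cos θ = 0.998379, sin θ = -0.056911 (intermediates below are computed at full precision and shown rounded to 5 d.p.)
v1: (-1.5,0.5) → rotate → (-1.46911,0.58456) → ×s → (-1.58646,0.63125) → (-1.59,0.63)
v2: (-1,-1) → rotate → (-1.05529,-0.94147) → ×s → (-1.13958,-1.01667) → (-1.14,-1.02)
v3: (3,-4) → rotate → (2.76750,-4.16425) → ×s → (2.98855,-4.49687) → (2.99,-4.50)
v4: (4.5,1.5) → rotate → (4.57807,1.24147) → ×s → (4.94375,1.34063) → (4.94,1.34)
v5: (0.5,4.5) → rotate → (0.75529,4.46425) → ×s → (0.81562,4.82083) → (0.82,4.82)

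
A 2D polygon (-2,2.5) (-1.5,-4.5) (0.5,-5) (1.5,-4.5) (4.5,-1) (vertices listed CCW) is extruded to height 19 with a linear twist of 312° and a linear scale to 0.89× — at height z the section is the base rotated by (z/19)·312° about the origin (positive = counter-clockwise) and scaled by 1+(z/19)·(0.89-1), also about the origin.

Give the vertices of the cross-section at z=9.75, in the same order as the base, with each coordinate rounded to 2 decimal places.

t = z/height = 9.75/19 = 0.513158
s = 1 + (scale-1)·z/height = 1 + (0.89-1)·9.75/19 = 0.943553
θ = twist·z/height = 312°·9.75/19 = 160.1053° = 2.794364 rad
cos θ = -0.940319, sin θ = 0.340293 (intermediates below are computed at full precision and shown rounded to 5 d.p.)
v1: (-2,2.5) → rotate → (1.02991,-3.03138) → ×s → (0.97177,-2.86027) → (0.97,-2.86)
v2: (-1.5,-4.5) → rotate → (2.94180,3.72100) → ×s → (2.77574,3.51096) → (2.78,3.51)
v3: (0.5,-5) → rotate → (1.23131,4.87174) → ×s → (1.16180,4.59675) → (1.16,4.60)
v4: (1.5,-4.5) → rotate → (0.12084,4.74188) → ×s → (0.11402,4.47421) → (0.11,4.47)
v5: (4.5,-1) → rotate → (-3.89114,2.47164) → ×s → (-3.67150,2.33212) → (-3.67,2.33)

Cross-section at z=9.75: (0.97,-2.86) (2.78,3.51) (1.16,4.60) (0.11,4.47) (-3.67,2.33)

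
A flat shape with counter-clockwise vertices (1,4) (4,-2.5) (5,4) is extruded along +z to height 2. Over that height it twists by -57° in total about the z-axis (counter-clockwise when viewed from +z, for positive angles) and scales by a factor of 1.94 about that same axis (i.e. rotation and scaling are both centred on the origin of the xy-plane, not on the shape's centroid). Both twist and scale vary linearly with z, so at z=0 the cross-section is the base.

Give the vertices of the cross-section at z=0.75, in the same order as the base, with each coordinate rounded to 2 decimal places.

t = z/height = 0.75/2 = 0.375
s = 1 + (scale-1)·z/height = 1 + (1.94-1)·0.75/2 = 1.352500
θ = twist·z/height = -57°·0.75/2 = -21.3750° = -0.373064 rad
cos θ = 0.931215, sin θ = -0.364470 (intermediates below are computed at full precision and shown rounded to 5 d.p.)
v1: (1,4) → rotate → (2.38910,3.36039) → ×s → (3.23125,4.54493) → (3.23,4.54)
v2: (4,-2.5) → rotate → (2.81368,-3.78592) → ×s → (3.80551,-5.12046) → (3.81,-5.12)
v3: (5,4) → rotate → (6.11396,1.90251) → ×s → (8.26913,2.57314) → (8.27,2.57)

Cross-section at z=0.75: (3.23,4.54) (3.81,-5.12) (8.27,2.57)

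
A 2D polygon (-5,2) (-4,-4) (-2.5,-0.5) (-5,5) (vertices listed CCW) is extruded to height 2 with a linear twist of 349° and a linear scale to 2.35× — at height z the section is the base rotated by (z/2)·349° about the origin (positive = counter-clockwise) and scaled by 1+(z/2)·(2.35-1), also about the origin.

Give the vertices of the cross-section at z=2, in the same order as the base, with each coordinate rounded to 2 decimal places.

Cross-section at z=2: (-10.64,6.86) (-11.02,-7.43) (-5.99,-0.03) (-9.29,13.78)

t = z/height = 2/2 = 1
s = 1 + (scale-1)·z/height = 1 + (2.35-1)·2/2 = 2.350000
θ = twist·z/height = 349°·2/2 = 349.0000° = 6.091199 rad
cos θ = 0.981627, sin θ = -0.190809 (intermediates below are computed at full precision and shown rounded to 5 d.p.)
v1: (-5,2) → rotate → (-4.52652,2.91730) → ×s → (-10.63732,6.85565) → (-10.64,6.86)
v2: (-4,-4) → rotate → (-4.68974,-3.16327) → ×s → (-11.02090,-7.43369) → (-11.02,-7.43)
v3: (-2.5,-0.5) → rotate → (-2.54947,-0.01379) → ×s → (-5.99126,-0.03241) → (-5.99,-0.03)
v4: (-5,5) → rotate → (-3.95409,5.86218) → ×s → (-9.29211,13.77613) → (-9.29,13.78)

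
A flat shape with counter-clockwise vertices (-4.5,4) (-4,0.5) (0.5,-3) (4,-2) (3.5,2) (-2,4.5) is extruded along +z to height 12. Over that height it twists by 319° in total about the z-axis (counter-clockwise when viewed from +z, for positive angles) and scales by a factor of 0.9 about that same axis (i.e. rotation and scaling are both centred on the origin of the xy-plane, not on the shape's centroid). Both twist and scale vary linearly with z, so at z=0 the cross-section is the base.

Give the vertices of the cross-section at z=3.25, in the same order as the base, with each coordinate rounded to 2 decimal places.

Cross-section at z=3.25: (-4.16,-4.12) (-0.73,-3.85) (2.94,0.30) (2.19,3.76) (-1.73,3.52) (-4.49,-1.67)

t = z/height = 3.25/12 = 0.270833
s = 1 + (scale-1)·z/height = 1 + (0.9-1)·3.25/12 = 0.972917
θ = twist·z/height = 319°·3.25/12 = 86.3958° = 1.507892 rad
cos θ = 0.062863, sin θ = 0.998022 (intermediates below are computed at full precision and shown rounded to 5 d.p.)
v1: (-4.5,4) → rotate → (-4.27497,-4.23965) → ×s → (-4.15919,-4.12482) → (-4.16,-4.12)
v2: (-4,0.5) → rotate → (-0.75046,-3.96066) → ×s → (-0.73014,-3.85339) → (-0.73,-3.85)
v3: (0.5,-3) → rotate → (3.02550,0.31042) → ×s → (2.94356,0.30201) → (2.94,0.30)
v4: (4,-2) → rotate → (2.24750,3.86636) → ×s → (2.18663,3.76165) → (2.19,3.76)
v5: (3.5,2) → rotate → (-1.77602,3.61880) → ×s → (-1.72792,3.52079) → (-1.73,3.52)
v6: (-2,4.5) → rotate → (-4.61683,-1.71316) → ×s → (-4.49179,-1.66676) → (-4.49,-1.67)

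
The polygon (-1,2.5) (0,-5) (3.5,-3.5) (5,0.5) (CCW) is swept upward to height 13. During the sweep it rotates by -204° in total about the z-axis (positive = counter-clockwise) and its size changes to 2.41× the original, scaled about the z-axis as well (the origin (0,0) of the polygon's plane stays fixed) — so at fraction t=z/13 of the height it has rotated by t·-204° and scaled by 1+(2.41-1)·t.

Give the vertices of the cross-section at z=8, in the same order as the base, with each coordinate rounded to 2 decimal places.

t = z/height = 8/13 = 0.615385
s = 1 + (scale-1)·z/height = 1 + (2.41-1)·8/13 = 1.867692
θ = twist·z/height = -204°·8/13 = -125.5385° = -2.191059 rad
cos θ = -0.581249, sin θ = -0.813726 (intermediates below are computed at full precision and shown rounded to 5 d.p.)
v1: (-1,2.5) → rotate → (2.61556,-0.63940) → ×s → (4.88507,-1.19420) → (4.89,-1.19)
v2: (0,-5) → rotate → (-4.06863,2.90625) → ×s → (-7.59894,5.42797) → (-7.60,5.43)
v3: (3.5,-3.5) → rotate → (-4.88241,-0.81367) → ×s → (-9.11884,-1.51968) → (-9.12,-1.52)
v4: (5,0.5) → rotate → (-2.49938,-4.35925) → ×s → (-4.66808,-8.14174) → (-4.67,-8.14)

Cross-section at z=8: (4.89,-1.19) (-7.60,5.43) (-9.12,-1.52) (-4.67,-8.14)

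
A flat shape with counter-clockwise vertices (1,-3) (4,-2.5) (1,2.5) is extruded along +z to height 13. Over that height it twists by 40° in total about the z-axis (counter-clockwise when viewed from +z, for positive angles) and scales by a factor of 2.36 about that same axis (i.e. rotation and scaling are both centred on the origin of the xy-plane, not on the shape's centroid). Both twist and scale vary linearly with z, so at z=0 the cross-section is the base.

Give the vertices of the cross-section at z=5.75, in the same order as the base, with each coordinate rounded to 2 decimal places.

Cross-section at z=5.75: (2.99,-4.09) (7.32,-1.87) (0.31,4.30)

t = z/height = 5.75/13 = 0.442308
s = 1 + (scale-1)·z/height = 1 + (2.36-1)·5.75/13 = 1.601538
θ = twist·z/height = 40°·5.75/13 = 17.6923° = 0.308789 rad
cos θ = 0.952702, sin θ = 0.303905 (intermediates below are computed at full precision and shown rounded to 5 d.p.)
v1: (1,-3) → rotate → (1.86442,-2.55420) → ×s → (2.98594,-4.09065) → (2.99,-4.09)
v2: (4,-2.5) → rotate → (4.57057,-1.16614) → ×s → (7.31995,-1.86761) → (7.32,-1.87)
v3: (1,2.5) → rotate → (0.19294,2.68566) → ×s → (0.30900,4.30119) → (0.31,4.30)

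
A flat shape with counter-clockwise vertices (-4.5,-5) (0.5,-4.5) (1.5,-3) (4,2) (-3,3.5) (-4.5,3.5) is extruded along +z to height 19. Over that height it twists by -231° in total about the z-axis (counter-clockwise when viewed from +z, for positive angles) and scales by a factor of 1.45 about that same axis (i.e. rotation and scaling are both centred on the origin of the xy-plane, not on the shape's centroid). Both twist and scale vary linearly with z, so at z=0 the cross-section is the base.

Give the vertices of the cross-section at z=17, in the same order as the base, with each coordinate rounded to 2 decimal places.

t = z/height = 17/19 = 0.894737
s = 1 + (scale-1)·z/height = 1 + (1.45-1)·17/19 = 1.402632
θ = twist·z/height = -231°·17/19 = -206.6842° = -3.607320 rad
cos θ = -0.893495, sin θ = 0.449073 (intermediates below are computed at full precision and shown rounded to 5 d.p.)
v1: (-4.5,-5) → rotate → (6.26609,2.44665) → ×s → (8.78902,3.43175) → (8.79,3.43)
v2: (0.5,-4.5) → rotate → (1.57408,4.24526) → ×s → (2.20785,5.95454) → (2.21,5.95)
v3: (1.5,-3) → rotate → (0.00698,3.35409) → ×s → (0.00978,4.70456) → (0.01,4.70)
v4: (4,2) → rotate → (-4.47213,0.00930) → ×s → (-6.27275,0.01305) → (-6.27,0.01)
v5: (-3,3.5) → rotate → (1.10873,-4.47445) → ×s → (1.55514,-6.27601) → (1.56,-6.28)
v6: (-4.5,3.5) → rotate → (2.44897,-5.14806) → ×s → (3.43501,-7.22083) → (3.44,-7.22)

Cross-section at z=17: (8.79,3.43) (2.21,5.95) (0.01,4.70) (-6.27,0.01) (1.56,-6.28) (3.44,-7.22)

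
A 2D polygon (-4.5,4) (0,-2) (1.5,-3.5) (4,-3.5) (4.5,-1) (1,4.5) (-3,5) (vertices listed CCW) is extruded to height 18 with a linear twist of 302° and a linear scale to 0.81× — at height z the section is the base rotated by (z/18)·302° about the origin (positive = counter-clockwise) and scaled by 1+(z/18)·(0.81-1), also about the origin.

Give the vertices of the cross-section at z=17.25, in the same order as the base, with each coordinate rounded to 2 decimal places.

t = z/height = 17.25/18 = 0.958333
s = 1 + (scale-1)·z/height = 1 + (0.81-1)·17.25/18 = 0.817917
θ = twist·z/height = 302°·17.25/18 = 289.4167° = 5.051274 rad
cos θ = 0.332435, sin θ = -0.943126 (intermediates below are computed at full precision and shown rounded to 5 d.p.)
v1: (-4.5,4) → rotate → (2.27654,5.57381) → ×s → (1.86202,4.55891) → (1.86,4.56)
v2: (0,-2) → rotate → (-1.88625,-0.66487) → ×s → (-1.54280,-0.54381) → (-1.54,-0.54)
v3: (1.5,-3.5) → rotate → (-2.80229,-2.57821) → ×s → (-2.29204,-2.10876) → (-2.29,-2.11)
v4: (4,-3.5) → rotate → (-1.97120,-4.93603) → ×s → (-1.61228,-4.03726) → (-1.61,-4.04)
v5: (4.5,-1) → rotate → (0.55283,-4.57650) → ×s → (0.45217,-3.74320) → (0.45,-3.74)
v6: (1,4.5) → rotate → (4.57650,0.55283) → ×s → (3.74320,0.45217) → (3.74,0.45)
v7: (-3,5) → rotate → (3.71832,4.49156) → ×s → (3.04128,3.67372) → (3.04,3.67)

Cross-section at z=17.25: (1.86,4.56) (-1.54,-0.54) (-2.29,-2.11) (-1.61,-4.04) (0.45,-3.74) (3.74,0.45) (3.04,3.67)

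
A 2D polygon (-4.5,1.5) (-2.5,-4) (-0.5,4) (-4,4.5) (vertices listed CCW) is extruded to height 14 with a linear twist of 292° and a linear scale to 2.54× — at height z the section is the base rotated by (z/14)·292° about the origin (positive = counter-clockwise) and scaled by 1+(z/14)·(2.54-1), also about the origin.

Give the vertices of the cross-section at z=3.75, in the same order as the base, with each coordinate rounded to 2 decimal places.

t = z/height = 3.75/14 = 0.267857
s = 1 + (scale-1)·z/height = 1 + (2.54-1)·3.75/14 = 1.412500
θ = twist·z/height = 292°·3.75/14 = 78.2143° = 1.365097 rad
cos θ = 0.204252, sin θ = 0.978918 (intermediates below are computed at full precision and shown rounded to 5 d.p.)
v1: (-4.5,1.5) → rotate → (-2.38751,-4.09875) → ×s → (-3.37236,-5.78949) → (-3.37,-5.79)
v2: (-2.5,-4) → rotate → (3.40504,-3.26430) → ×s → (4.80962,-4.61083) → (4.81,-4.61)
v3: (-0.5,4) → rotate → (-4.01780,0.32755) → ×s → (-5.67514,0.46266) → (-5.68,0.46)
v4: (-4,4.5) → rotate → (-5.22214,-2.99654) → ×s → (-7.37627,-4.23261) → (-7.38,-4.23)

Cross-section at z=3.75: (-3.37,-5.79) (4.81,-4.61) (-5.68,0.46) (-7.38,-4.23)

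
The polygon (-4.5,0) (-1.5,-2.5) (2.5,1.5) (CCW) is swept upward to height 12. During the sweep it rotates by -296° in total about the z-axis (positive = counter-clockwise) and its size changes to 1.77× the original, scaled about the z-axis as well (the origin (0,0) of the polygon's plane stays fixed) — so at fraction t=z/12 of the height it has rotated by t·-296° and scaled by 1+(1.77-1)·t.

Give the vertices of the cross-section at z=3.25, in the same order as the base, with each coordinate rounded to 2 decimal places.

t = z/height = 3.25/12 = 0.270833
s = 1 + (scale-1)·z/height = 1 + (1.77-1)·3.25/12 = 1.208542
θ = twist·z/height = -296°·3.25/12 = -80.1667° = -1.399172 rad
cos θ = 0.170783, sin θ = -0.985309 (intermediates below are computed at full precision and shown rounded to 5 d.p.)
v1: (-4.5,0) → rotate → (-0.76852,4.43389) → ×s → (-0.92879,5.35854) → (-0.93,5.36)
v2: (-1.5,-2.5) → rotate → (-2.71945,1.05101) → ×s → (-3.28656,1.27018) → (-3.29,1.27)
v3: (2.5,1.5) → rotate → (1.90492,-2.20710) → ×s → (2.30218,-2.66737) → (2.30,-2.67)

Cross-section at z=3.25: (-0.93,5.36) (-3.29,1.27) (2.30,-2.67)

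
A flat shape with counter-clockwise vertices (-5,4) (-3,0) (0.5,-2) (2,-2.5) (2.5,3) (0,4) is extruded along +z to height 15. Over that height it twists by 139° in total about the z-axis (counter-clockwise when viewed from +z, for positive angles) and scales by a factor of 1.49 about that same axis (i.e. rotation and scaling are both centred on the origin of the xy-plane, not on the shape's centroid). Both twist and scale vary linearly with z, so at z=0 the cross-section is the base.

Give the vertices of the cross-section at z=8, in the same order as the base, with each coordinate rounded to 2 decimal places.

Cross-section at z=8: (-6.58,-4.69) (-1.03,-3.64) (2.60,-0.08) (3.72,1.56) (-2.78,4.07) (-4.85,1.38)

t = z/height = 8/15 = 0.533333
s = 1 + (scale-1)·z/height = 1 + (1.49-1)·8/15 = 1.261333
θ = twist·z/height = 139°·8/15 = 74.1333° = 1.293871 rad
cos θ = 0.273400, sin θ = 0.961901 (intermediates below are computed at full precision and shown rounded to 5 d.p.)
v1: (-5,4) → rotate → (-5.21460,-3.71590) → ×s → (-6.57735,-4.68699) → (-6.58,-4.69)
v2: (-3,0) → rotate → (-0.82020,-2.88570) → ×s → (-1.03454,-3.63983) → (-1.03,-3.64)
v3: (0.5,-2) → rotate → (2.06050,-0.06585) → ×s → (2.59898,-0.08306) → (2.60,-0.08)
v4: (2,-2.5) → rotate → (2.95155,1.24030) → ×s → (3.72289,1.56443) → (3.72,1.56)
v5: (2.5,3) → rotate → (-2.20220,3.22495) → ×s → (-2.77771,4.06774) → (-2.78,4.07)
v6: (0,4) → rotate → (-3.84760,1.09360) → ×s → (-4.85311,1.37939) → (-4.85,1.38)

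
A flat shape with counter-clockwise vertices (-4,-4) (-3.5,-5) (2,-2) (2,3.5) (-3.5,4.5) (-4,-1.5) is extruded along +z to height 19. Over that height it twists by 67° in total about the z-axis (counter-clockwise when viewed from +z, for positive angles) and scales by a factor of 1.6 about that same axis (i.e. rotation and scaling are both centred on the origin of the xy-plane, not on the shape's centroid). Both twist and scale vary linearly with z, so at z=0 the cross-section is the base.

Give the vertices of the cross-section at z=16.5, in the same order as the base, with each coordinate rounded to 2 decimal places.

t = z/height = 16.5/19 = 0.868421
s = 1 + (scale-1)·z/height = 1 + (1.6-1)·16.5/19 = 1.521053
θ = twist·z/height = 67°·16.5/19 = 58.1842° = 1.015506 rad
cos θ = 0.527190, sin θ = 0.849747 (intermediates below are computed at full precision and shown rounded to 5 d.p.)
v1: (-4,-4) → rotate → (1.29023,-5.50775) → ×s → (1.96251,-8.37758) → (1.96,-8.38)
v2: (-3.5,-5) → rotate → (2.40357,-5.61007) → ×s → (3.65596,-8.53321) → (3.66,-8.53)
v3: (2,-2) → rotate → (2.75387,0.64511) → ×s → (4.18879,0.98125) → (4.19,0.98)
v4: (2,3.5) → rotate → (-1.91974,3.54466) → ×s → (-2.92002,5.39161) → (-2.92,5.39)
v5: (-3.5,4.5) → rotate → (-5.66903,-0.60176) → ×s → (-8.62289,-0.91531) → (-8.62,-0.92)
v6: (-4,-1.5) → rotate → (-0.83414,-4.18977) → ×s → (-1.26877,-6.37287) → (-1.27,-6.37)

Cross-section at z=16.5: (1.96,-8.38) (3.66,-8.53) (4.19,0.98) (-2.92,5.39) (-8.62,-0.92) (-1.27,-6.37)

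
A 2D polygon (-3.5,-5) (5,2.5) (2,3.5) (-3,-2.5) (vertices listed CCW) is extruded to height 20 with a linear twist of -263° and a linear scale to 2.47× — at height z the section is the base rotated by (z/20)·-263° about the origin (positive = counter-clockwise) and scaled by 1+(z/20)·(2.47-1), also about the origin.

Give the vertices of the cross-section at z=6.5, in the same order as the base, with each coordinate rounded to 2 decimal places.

Cross-section at z=6.5: (-7.77,4.57) (4.27,-7.07) (5.39,-2.54) (-4.03,4.13)

t = z/height = 6.5/20 = 0.325
s = 1 + (scale-1)·z/height = 1 + (2.47-1)·6.5/20 = 1.477750
θ = twist·z/height = -263°·6.5/20 = -85.4750° = -1.491820 rad
cos θ = 0.078894, sin θ = -0.996883 (intermediates below are computed at full precision and shown rounded to 5 d.p.)
v1: (-3.5,-5) → rotate → (-5.26054,3.09462) → ×s → (-7.77377,4.57307) → (-7.77,4.57)
v2: (5,2.5) → rotate → (2.88668,-4.78718) → ×s → (4.26579,-7.07426) → (4.27,-7.07)
v3: (2,3.5) → rotate → (3.64688,-1.71764) → ×s → (5.38917,-2.53824) → (5.39,-2.54)
v4: (-3,-2.5) → rotate → (-2.72889,2.79341) → ×s → (-4.03262,4.12797) → (-4.03,4.13)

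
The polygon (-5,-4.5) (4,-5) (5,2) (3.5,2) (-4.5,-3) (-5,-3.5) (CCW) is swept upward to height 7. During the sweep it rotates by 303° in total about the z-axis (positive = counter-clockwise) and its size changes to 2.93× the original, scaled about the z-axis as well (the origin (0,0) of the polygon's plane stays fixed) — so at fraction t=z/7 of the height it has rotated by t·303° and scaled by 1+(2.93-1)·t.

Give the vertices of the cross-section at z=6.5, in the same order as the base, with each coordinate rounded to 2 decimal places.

t = z/height = 6.5/7 = 0.928571
s = 1 + (scale-1)·z/height = 1 + (2.93-1)·6.5/7 = 2.792143
θ = twist·z/height = 303°·6.5/7 = 281.3571° = 4.910609 rad
cos θ = 0.196924, sin θ = -0.980419 (intermediates below are computed at full precision and shown rounded to 5 d.p.)
v1: (-5,-4.5) → rotate → (-5.39650,4.01594) → ×s → (-15.06781,11.21307) → (-15.07,11.21)
v2: (4,-5) → rotate → (-4.11440,-4.90630) → ×s → (-11.48799,-13.69908) → (-11.49,-13.70)
v3: (5,2) → rotate → (2.94546,-4.50825) → ×s → (8.22414,-12.58767) → (8.22,-12.59)
v4: (3.5,2) → rotate → (2.65007,-3.03762) → ×s → (7.39938,-8.48146) → (7.40,-8.48)
v5: (-4.5,-3) → rotate → (-3.82741,3.82111) → ×s → (-10.68669,10.66909) → (-10.69,10.67)
v6: (-5,-3.5) → rotate → (-4.41609,4.21286) → ×s → (-12.33034,11.76291) → (-12.33,11.76)

Cross-section at z=6.5: (-15.07,11.21) (-11.49,-13.70) (8.22,-12.59) (7.40,-8.48) (-10.69,10.67) (-12.33,11.76)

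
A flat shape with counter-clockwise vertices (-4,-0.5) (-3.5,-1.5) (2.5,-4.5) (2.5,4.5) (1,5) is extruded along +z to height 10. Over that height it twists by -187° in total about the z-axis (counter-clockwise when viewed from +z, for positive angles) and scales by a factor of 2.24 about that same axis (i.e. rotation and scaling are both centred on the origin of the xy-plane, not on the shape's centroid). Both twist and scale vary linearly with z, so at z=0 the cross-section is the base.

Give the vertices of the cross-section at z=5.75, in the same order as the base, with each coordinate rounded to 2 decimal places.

Cross-section at z=5.75: (1.25,6.79) (-0.64,6.49) (-8.64,-1.76) (6.06,-6.40) (7.65,-4.21)

t = z/height = 5.75/10 = 0.575
s = 1 + (scale-1)·z/height = 1 + (2.24-1)·5.75/10 = 1.713000
θ = twist·z/height = -187°·5.75/10 = -107.5250° = -1.876665 rad
cos θ = -0.301122, sin θ = -0.953586 (intermediates below are computed at full precision and shown rounded to 5 d.p.)
v1: (-4,-0.5) → rotate → (0.72769,3.96490) → ×s → (1.24654,6.79188) → (1.25,6.79)
v2: (-3.5,-1.5) → rotate → (-0.37645,3.78923) → ×s → (-0.64486,6.49096) → (-0.64,6.49)
v3: (2.5,-4.5) → rotate → (-5.04394,-1.02892) → ×s → (-8.64027,-1.76253) → (-8.64,-1.76)
v4: (2.5,4.5) → rotate → (3.53833,-3.73901) → ×s → (6.06116,-6.40493) → (6.06,-6.40)
v5: (1,5) → rotate → (4.46681,-2.45920) → ×s → (7.65164,-4.21260) → (7.65,-4.21)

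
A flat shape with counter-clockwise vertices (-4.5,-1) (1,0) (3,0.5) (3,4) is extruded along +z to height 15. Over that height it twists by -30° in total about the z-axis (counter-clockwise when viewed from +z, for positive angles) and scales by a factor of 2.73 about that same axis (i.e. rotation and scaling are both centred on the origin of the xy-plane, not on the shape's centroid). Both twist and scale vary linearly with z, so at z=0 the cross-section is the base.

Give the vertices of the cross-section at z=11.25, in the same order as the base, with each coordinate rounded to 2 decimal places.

Cross-section at z=11.25: (-10.43,1.83) (2.12,-0.88) (6.81,-1.58) (9.88,5.85)

t = z/height = 11.25/15 = 0.75
s = 1 + (scale-1)·z/height = 1 + (2.73-1)·11.25/15 = 2.297500
θ = twist·z/height = -30°·11.25/15 = -22.5000° = -0.392699 rad
cos θ = 0.923880, sin θ = -0.382683 (intermediates below are computed at full precision and shown rounded to 5 d.p.)
v1: (-4.5,-1) → rotate → (-4.54014,0.79820) → ×s → (-10.43097,1.83386) → (-10.43,1.83)
v2: (1,0) → rotate → (0.92388,-0.38268) → ×s → (2.12261,-0.87922) → (2.12,-0.88)
v3: (3,0.5) → rotate → (2.96298,-0.68611) → ×s → (6.80745,-1.57634) → (6.81,-1.58)
v4: (3,4) → rotate → (4.30237,2.54747) → ×s → (9.88470,5.85281) → (9.88,5.85)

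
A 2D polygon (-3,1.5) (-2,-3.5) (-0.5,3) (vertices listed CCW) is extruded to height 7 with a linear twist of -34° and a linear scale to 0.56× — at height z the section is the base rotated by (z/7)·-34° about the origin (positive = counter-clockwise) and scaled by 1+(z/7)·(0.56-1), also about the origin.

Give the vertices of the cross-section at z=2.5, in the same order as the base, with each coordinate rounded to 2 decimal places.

t = z/height = 2.5/7 = 0.357143
s = 1 + (scale-1)·z/height = 1 + (0.56-1)·2.5/7 = 0.842857
θ = twist·z/height = -34°·2.5/7 = -12.1429° = -0.211933 rad
cos θ = 0.977626, sin θ = -0.210350 (intermediates below are computed at full precision and shown rounded to 5 d.p.)
v1: (-3,1.5) → rotate → (-2.61735,2.09749) → ×s → (-2.20606,1.76788) → (-2.21,1.77)
v2: (-2,-3.5) → rotate → (-2.69148,-3.00099) → ×s → (-2.26853,-2.52941) → (-2.27,-2.53)
v3: (-0.5,3) → rotate → (0.14224,3.03805) → ×s → (0.11989,2.56065) → (0.12,2.56)

Cross-section at z=2.5: (-2.21,1.77) (-2.27,-2.53) (0.12,2.56)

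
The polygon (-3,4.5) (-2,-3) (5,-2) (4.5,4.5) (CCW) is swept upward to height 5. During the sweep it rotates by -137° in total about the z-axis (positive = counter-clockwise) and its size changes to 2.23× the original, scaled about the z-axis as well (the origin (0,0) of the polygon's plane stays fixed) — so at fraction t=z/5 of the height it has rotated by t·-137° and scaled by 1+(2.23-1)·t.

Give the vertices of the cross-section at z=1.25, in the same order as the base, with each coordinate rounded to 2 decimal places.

Cross-section at z=1.25: (0.07,7.07) (-4.37,-1.77) (3.93,-5.84) (8.17,1.55)

t = z/height = 1.25/5 = 0.25
s = 1 + (scale-1)·z/height = 1 + (2.23-1)·1.25/5 = 1.307500
θ = twist·z/height = -137°·1.25/5 = -34.2500° = -0.597775 rad
cos θ = 0.826590, sin θ = -0.562805 (intermediates below are computed at full precision and shown rounded to 5 d.p.)
v1: (-3,4.5) → rotate → (0.05285,5.40807) → ×s → (0.06911,7.07105) → (0.07,7.07)
v2: (-2,-3) → rotate → (-3.34159,-1.35416) → ×s → (-4.36913,-1.77056) → (-4.37,-1.77)
v3: (5,-2) → rotate → (3.00734,-4.46720) → ×s → (3.93210,-5.84087) → (3.93,-5.84)
v4: (4.5,4.5) → rotate → (6.25228,1.18703) → ×s → (8.17485,1.55204) → (8.17,1.55)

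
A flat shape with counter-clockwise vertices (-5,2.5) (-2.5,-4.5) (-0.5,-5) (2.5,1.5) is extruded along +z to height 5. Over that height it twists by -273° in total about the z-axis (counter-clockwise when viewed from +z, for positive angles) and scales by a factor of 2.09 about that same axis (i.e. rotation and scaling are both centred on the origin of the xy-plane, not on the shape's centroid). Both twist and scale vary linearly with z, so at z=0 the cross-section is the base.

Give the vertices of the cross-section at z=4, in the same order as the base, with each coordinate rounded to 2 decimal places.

t = z/height = 4/5 = 0.8
s = 1 + (scale-1)·z/height = 1 + (2.09-1)·4/5 = 1.872000
θ = twist·z/height = -273°·4/5 = -218.4000° = -3.811799 rad
cos θ = -0.783693, sin θ = 0.621148 (intermediates below are computed at full precision and shown rounded to 5 d.p.)
v1: (-5,2.5) → rotate → (2.36560,-5.06497) → ×s → (4.42840,-9.48163) → (4.43,-9.48)
v2: (-2.5,-4.5) → rotate → (4.75440,1.97375) → ×s → (8.90023,3.69486) → (8.90,3.69)
v3: (-0.5,-5) → rotate → (3.49759,3.60789) → ×s → (6.54748,6.75398) → (6.55,6.75)
v4: (2.5,1.5) → rotate → (-2.89096,0.37733) → ×s → (-5.41187,0.70636) → (-5.41,0.71)

Cross-section at z=4: (4.43,-9.48) (8.90,3.69) (6.55,6.75) (-5.41,0.71)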